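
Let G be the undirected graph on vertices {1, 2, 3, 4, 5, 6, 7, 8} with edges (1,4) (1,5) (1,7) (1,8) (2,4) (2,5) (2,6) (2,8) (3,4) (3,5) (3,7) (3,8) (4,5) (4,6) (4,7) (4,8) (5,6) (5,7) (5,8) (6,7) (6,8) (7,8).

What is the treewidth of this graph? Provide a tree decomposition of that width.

The largest bag has 5 vertices, giving width 4; this decomposition certifies tw(G) ≤ 4. Conversely, {2, 4, 5, 6, 8} is a clique of size 5, and the vertices of any clique must share a bag in every tree decomposition; so some bag has ≥ 5 vertices and tw(G) ≥ 4. Therefore the treewidth is 4.

Treewidth 4.
One optimal decomposition is:
Bags: B1 = {4, 5, 6, 7, 8}  B2 = {2, 4, 5, 6, 8}  B3 = {1, 4, 5, 7, 8}  B4 = {3, 4, 5, 7, 8}
Tree: B1–B2, B1–B3, B1–B4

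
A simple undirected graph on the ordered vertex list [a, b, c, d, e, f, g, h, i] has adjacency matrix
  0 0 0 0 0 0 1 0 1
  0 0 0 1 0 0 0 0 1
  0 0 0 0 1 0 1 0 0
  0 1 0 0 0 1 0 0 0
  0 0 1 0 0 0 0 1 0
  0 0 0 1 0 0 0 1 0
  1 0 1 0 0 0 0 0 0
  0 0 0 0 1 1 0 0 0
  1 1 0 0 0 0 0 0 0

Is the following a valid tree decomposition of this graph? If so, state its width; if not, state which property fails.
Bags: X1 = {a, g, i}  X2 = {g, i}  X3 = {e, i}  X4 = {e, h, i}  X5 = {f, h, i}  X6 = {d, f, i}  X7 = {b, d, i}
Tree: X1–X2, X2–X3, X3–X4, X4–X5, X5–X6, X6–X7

A tree decomposition must satisfy three properties: every vertex lies in some bag; for every edge, both endpoints lie together in some bag; and for every vertex, the bags containing it form a connected subtree. Here vertex c appears in no bag, so the decomposition is invalid.

No — vertex c appears in no bag.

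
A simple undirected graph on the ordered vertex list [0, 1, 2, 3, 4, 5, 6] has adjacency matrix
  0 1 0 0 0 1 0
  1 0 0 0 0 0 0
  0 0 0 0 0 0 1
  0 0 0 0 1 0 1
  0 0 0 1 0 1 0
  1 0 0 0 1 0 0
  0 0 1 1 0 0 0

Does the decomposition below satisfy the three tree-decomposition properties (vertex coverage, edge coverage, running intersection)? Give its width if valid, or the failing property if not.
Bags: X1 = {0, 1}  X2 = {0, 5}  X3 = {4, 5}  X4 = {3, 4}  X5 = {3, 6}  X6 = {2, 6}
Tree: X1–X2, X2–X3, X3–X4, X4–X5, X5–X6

Every vertex of G appears in some bag (union = {0, 1, 2, 3, 4, 5, 6}); every edge is covered by a bag; and for each vertex v the set of bags containing v is connected in the bag tree. The decomposition is therefore valid. The largest bag has 2 vertices, so the width is 1.

Yes; width 1.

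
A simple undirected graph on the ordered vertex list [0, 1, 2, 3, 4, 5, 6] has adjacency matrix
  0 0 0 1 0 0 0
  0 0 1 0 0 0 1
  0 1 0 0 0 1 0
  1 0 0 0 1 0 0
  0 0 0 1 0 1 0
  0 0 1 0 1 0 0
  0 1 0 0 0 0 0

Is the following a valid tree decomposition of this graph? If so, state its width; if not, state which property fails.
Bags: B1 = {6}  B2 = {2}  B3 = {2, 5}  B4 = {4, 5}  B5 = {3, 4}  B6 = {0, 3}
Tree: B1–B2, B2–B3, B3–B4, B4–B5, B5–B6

A tree decomposition must satisfy three properties: every vertex lies in some bag; for every edge, both endpoints lie together in some bag; and for every vertex, the bags containing it form a connected subtree. Here vertex 1 appears in no bag, so the decomposition is invalid.

No — vertex 1 appears in no bag.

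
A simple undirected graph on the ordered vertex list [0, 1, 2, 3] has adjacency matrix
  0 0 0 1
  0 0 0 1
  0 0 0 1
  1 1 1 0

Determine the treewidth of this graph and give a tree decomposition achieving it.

Treewidth 1.
One such decomposition:
Bags: B1 = {1, 3}  B2 = {2, 3}  B3 = {0, 3}
Tree: B1–B2, B1–B3

The largest bag has 2 vertices, giving width 1; this decomposition certifies tw(G) ≤ 1. Any graph with an edge has treewidth ≥ 1, and G has the edge 3–1. The upper and lower bounds meet at 1, so that is the treewidth.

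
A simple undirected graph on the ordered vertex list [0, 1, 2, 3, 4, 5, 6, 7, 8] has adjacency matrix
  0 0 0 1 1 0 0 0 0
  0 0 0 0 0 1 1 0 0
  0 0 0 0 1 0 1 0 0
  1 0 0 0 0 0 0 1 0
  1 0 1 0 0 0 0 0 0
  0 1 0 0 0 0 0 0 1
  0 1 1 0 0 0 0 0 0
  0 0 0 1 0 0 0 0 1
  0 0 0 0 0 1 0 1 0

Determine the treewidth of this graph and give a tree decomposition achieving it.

Treewidth 2.
One such decomposition:
Bags: B1 = {0, 3, 7}  B2 = {0, 7, 8}  B3 = {0, 5, 8}  B4 = {0, 1, 5}  B5 = {0, 1, 6}  B6 = {0, 2, 6}  B7 = {0, 2, 4}
Tree: B1–B2, B2–B3, B3–B4, B4–B5, B5–B6, B6–B7

Each bag holds 3 vertices, so the decomposition has width 2, which upper-bounds the treewidth. The edges 0–3–7–8–5–1–6–2–4–0 form a cycle, so G is not a tree and its treewidth is at least 2. Hence tw(G) = 2 exactly.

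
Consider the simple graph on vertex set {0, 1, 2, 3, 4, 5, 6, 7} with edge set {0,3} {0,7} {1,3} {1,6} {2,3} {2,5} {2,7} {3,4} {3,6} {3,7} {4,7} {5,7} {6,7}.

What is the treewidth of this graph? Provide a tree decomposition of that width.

Treewidth 2.
One such decomposition:
Bags: B1 = {2, 5, 7}  B2 = {2, 3, 7}  B3 = {3, 6, 7}  B4 = {1, 3, 6}  B5 = {0, 3, 7}  B6 = {3, 4, 7}
Tree: B1–B2, B2–B3, B3–B4, B2–B5, B5–B6

Each bag holds 3 vertices, so the decomposition has width 2, which upper-bounds the treewidth. For the lower bound, the 3 vertices {1, 3, 6} are pairwise adjacent, and any tree decomposition puts a clique entirely inside one bag — forcing width ≥ 2. Combining the bounds, tw(G) = 2.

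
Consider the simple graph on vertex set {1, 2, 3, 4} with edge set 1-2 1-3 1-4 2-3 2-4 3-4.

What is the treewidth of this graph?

3

A width-3 tree decomposition is:
Bags: B1 = {1, 2, 3, 4}
Tree: (single bag)
A single bag containing all 4 vertices is trivially a valid decomposition of width 3. Conversely, {1, 2, 3, 4} is a clique of size 4, and the vertices of any clique must share a bag in every tree decomposition; so some bag has ≥ 4 vertices and tw(G) ≥ 3. Therefore the treewidth is 3.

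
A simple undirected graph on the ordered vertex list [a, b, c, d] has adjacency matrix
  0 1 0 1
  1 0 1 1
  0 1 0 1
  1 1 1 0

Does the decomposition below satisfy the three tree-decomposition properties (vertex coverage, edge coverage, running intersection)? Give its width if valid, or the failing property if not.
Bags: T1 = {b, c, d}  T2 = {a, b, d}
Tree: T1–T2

Checking the three conditions: (i) the bags cover all of {a, b, c, d}; (ii) for each edge, some bag contains both endpoints; (iii) the bags containing any fixed vertex form a subtree. All hold, so the decomposition is valid with width 3 − 1 = 2.

Yes; width 2.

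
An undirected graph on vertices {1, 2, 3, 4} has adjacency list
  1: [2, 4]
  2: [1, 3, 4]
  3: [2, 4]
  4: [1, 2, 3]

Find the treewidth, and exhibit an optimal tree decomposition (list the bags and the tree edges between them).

Every bag has size at most 3, so the width is 3 − 1 = 2 and tw(G) ≤ 2. Conversely, {1, 2, 4} is a clique of size 3, and the vertices of any clique must share a bag in every tree decomposition; so some bag has ≥ 3 vertices and tw(G) ≥ 2. Therefore the treewidth is 2.

Treewidth 2.
Bags: B1 = {1, 2, 4}  B2 = {2, 3, 4}
Tree: B1–B2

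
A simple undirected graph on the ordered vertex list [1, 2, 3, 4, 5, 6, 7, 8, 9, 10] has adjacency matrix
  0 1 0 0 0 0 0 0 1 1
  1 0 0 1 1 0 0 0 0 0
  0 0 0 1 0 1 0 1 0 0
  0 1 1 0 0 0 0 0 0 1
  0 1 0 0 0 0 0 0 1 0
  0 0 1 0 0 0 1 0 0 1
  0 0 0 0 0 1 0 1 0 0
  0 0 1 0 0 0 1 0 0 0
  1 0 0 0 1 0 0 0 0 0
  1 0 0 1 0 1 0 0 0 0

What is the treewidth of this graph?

A width-2 tree decomposition is:
Bags: B1 = {6, 7, 8}  B2 = {3, 6, 8}  B3 = {3, 6, 10}  B4 = {3, 4, 10}  B5 = {1, 4, 10}  B6 = {1, 2, 4}  B7 = {1, 2, 9}  B8 = {2, 5, 9}
Tree: B1–B2, B2–B3, B3–B4, B4–B5, B5–B6, B6–B7, B7–B8
Each bag holds 3 vertices, so the decomposition has width 2, which upper-bounds the treewidth. Since 7–8–3–6–7 is a cycle in G, G is not acyclic. Forests are exactly the graphs of treewidth ≤ 1, so tw(G) ≥ 2. The upper and lower bounds meet at 2, so that is the treewidth.

2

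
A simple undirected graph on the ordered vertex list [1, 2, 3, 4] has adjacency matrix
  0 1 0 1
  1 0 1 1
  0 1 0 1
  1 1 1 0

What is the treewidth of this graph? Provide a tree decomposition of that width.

The largest bag has 3 vertices, giving width 2; this decomposition certifies tw(G) ≤ 2. On the other hand G contains the 3-clique {1, 2, 4}. A clique must lie in a single bag of any decomposition, so no decomposition can have width below 2. The upper and lower bounds meet at 2, so that is the treewidth.

Treewidth 2.
One such decomposition:
Bags: B1 = {1, 2, 4}  B2 = {2, 3, 4}
Tree: B1–B2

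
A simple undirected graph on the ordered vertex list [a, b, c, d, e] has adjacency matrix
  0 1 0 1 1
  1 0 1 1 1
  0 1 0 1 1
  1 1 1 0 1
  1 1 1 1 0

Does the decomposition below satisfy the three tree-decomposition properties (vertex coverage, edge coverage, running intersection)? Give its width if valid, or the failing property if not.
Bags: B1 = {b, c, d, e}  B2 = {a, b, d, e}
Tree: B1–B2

Every vertex of G appears in some bag (union = {a, b, c, d, e}); every edge is covered by a bag; and for each vertex v the set of bags containing v is connected in the bag tree. The decomposition is therefore valid. The largest bag has 4 vertices, so the width is 3.

Yes; width 3.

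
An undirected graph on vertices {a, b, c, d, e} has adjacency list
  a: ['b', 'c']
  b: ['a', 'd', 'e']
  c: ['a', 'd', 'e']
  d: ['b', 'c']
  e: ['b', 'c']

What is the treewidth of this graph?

2

A width-2 tree decomposition is:
Bags: B1 = {b, c, d}  B2 = {a, b, c}  B3 = {b, c, e}
Tree: B1–B2, B2–B3
Each bag holds 3 vertices, so the decomposition has width 2, which upper-bounds the treewidth. For the lower bound, G contains the cycle d–c–a–b–d, so G is not a forest; only forests have treewidth ≤ 1, hence tw(G) ≥ 2. The upper and lower bounds meet at 2, so that is the treewidth.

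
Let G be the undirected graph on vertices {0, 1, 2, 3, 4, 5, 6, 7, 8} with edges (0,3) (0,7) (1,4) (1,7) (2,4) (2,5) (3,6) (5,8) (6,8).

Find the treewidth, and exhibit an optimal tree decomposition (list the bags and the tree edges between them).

Treewidth 2.
One optimal decomposition is:
Bags: B1 = {1, 4, 7}  B2 = {2, 4, 7}  B3 = {2, 5, 7}  B4 = {5, 7, 8}  B5 = {6, 7, 8}  B6 = {3, 6, 7}  B7 = {0, 3, 7}
Tree: B1–B2, B2–B3, B3–B4, B4–B5, B5–B6, B6–B7

Every bag has size at most 3, so the width is 3 − 1 = 2 and tw(G) ≤ 2. The edges 7–1–4–2–5–8–6–3–0–7 form a cycle, so G is not a tree and its treewidth is at least 2. Therefore the treewidth is 2.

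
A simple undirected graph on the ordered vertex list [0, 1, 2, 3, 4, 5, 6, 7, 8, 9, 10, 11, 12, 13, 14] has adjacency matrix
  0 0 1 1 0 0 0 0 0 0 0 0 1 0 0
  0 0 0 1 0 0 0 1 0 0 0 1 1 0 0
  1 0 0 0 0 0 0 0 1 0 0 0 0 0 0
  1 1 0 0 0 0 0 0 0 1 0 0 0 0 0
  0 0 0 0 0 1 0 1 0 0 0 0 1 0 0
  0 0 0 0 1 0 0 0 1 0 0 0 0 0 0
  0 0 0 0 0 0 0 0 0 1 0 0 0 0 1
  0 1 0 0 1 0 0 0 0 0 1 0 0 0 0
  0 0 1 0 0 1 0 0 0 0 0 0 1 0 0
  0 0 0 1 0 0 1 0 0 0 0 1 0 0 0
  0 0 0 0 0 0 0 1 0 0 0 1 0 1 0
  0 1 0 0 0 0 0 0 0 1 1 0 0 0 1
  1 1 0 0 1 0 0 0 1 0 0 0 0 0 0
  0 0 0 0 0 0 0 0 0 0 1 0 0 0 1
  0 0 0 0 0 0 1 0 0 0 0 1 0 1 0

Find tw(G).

A width-3 tree decomposition is:
Bags: B1 = {6, 10, 13, 14}  B2 = {6, 10, 11, 14}  B3 = {6, 9, 10, 11}  B4 = {7, 9, 10, 11}  B5 = {1, 7, 9, 11}  B6 = {1, 3, 7, 9}  B7 = {1, 3, 4, 7}  B8 = {1, 3, 4, 12}  B9 = {0, 3, 4, 12}  B10 = {0, 4, 5, 12}  B11 = {0, 5, 8, 12}  B12 = {0, 2, 5, 8}
Tree: B1–B2, B2–B3, B3–B4, B4–B5, B5–B6, B6–B7, B7–B8, B8–B9, B9–B10, B10–B11, B11–B12
Every bag has size at most 4, so the width is 4 − 1 = 3 and tw(G) ≤ 3. For the lower bound: the 4 vertex sets {6,13,14}, {10}, {11}, {1,3,7,9} are disjoint, each induces a connected subgraph, and every pair is joined by at least one edge of G. Contracting each set to a single vertex therefore yields K_{4} as a minor, and since treewidth is minor-monotone, tw(G) ≥ tw(K_{4}) = 3. Therefore the treewidth is 3.

3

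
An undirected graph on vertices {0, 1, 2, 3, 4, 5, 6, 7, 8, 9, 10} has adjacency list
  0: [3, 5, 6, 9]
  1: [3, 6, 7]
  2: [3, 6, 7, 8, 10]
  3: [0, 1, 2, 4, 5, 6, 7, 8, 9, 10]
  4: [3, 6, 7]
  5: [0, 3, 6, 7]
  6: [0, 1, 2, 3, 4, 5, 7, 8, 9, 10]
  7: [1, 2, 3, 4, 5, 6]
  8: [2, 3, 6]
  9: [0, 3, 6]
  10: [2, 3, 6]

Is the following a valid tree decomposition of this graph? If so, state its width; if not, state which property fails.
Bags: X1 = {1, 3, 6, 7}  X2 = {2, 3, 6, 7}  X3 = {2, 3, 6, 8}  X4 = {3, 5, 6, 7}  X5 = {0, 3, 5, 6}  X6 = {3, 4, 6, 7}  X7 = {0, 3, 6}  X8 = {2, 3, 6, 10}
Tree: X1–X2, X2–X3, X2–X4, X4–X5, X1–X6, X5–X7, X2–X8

No — vertex 9 appears in no bag.

A tree decomposition must satisfy three properties: every vertex lies in some bag; for every edge, both endpoints lie together in some bag; and for every vertex, the bags containing it form a connected subtree. Here vertex 9 appears in no bag, so the decomposition is invalid.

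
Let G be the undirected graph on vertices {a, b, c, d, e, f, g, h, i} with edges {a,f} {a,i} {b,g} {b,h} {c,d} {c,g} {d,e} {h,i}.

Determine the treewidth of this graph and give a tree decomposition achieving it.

Treewidth 1.
Bags: B1 = {a, f}  B2 = {a, i}  B3 = {h, i}  B4 = {b, h}  B5 = {b, g}  B6 = {c, g}  B7 = {c, d}  B8 = {d, e}
Tree: B1–B2, B2–B3, B3–B4, B4–B5, B5–B6, B6–B7, B7–B8

Every bag has size at most 2, so the width is 2 − 1 = 1 and tw(G) ≤ 1. G has an edge, so its treewidth is at least 1. Therefore the treewidth is 1.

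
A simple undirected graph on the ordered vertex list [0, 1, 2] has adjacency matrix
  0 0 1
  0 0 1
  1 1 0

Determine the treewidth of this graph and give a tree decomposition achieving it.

Treewidth 1.
Bags: B1 = {1, 2}  B2 = {0, 2}
Tree: B1–B2

Each bag holds 2 vertices, so the decomposition has width 1, which upper-bounds the treewidth. Since G has at least one edge (e.g. 2–1), it is not an edgeless graph, so tw(G) ≥ 1. Combining the bounds, tw(G) = 1.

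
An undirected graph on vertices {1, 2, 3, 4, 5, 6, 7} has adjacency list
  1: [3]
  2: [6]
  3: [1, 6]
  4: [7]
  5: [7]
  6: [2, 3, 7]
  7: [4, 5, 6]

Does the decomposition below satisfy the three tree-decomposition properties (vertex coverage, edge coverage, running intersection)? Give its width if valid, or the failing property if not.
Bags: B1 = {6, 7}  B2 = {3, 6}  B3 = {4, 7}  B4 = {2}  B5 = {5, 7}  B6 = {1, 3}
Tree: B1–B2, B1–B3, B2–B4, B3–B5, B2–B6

No — edge (6,2) lies in no bag.

A tree decomposition must satisfy three properties: every vertex lies in some bag; for every edge, both endpoints lie together in some bag; and for every vertex, the bags containing it form a connected subtree. Here edge (6,2) lies in no bag, so the decomposition is invalid.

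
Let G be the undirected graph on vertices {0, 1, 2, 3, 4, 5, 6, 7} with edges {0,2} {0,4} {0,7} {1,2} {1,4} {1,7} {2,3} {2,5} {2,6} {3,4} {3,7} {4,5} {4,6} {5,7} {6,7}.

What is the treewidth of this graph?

3

A width-3 tree decomposition is:
Bags: B1 = {1, 2, 4, 7}  B2 = {0, 2, 4, 7}  B3 = {2, 4, 5, 7}  B4 = {2, 4, 6, 7}  B5 = {2, 3, 4, 7}
Tree: B1–B2, B2–B3, B3–B4, B4–B5
The largest bag has 4 vertices, giving width 3; this decomposition certifies tw(G) ≤ 3. For the lower bound: the 4 vertex sets {1,4}, {0,2}, {7}, {5} are disjoint, each induces a connected subgraph, and every pair is joined by at least one edge of G. Contracting each set to a single vertex therefore yields K_{4} as a minor, and since treewidth is minor-monotone, tw(G) ≥ tw(K_{4}) = 3. Hence tw(G) = 3 exactly.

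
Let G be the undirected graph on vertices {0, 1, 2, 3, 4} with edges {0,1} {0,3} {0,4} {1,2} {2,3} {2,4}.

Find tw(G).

A width-2 tree decomposition is:
Bags: B1 = {0, 2, 3}  B2 = {0, 2, 4}  B3 = {0, 1, 2}
Tree: B1–B2, B2–B3
Every bag has size at most 3, so the width is 3 − 1 = 2 and tw(G) ≤ 2. Since 3–2–4–0–3 is a cycle in G, G is not acyclic. Forests are exactly the graphs of treewidth ≤ 1, so tw(G) ≥ 2. The upper and lower bounds meet at 2, so that is the treewidth.

2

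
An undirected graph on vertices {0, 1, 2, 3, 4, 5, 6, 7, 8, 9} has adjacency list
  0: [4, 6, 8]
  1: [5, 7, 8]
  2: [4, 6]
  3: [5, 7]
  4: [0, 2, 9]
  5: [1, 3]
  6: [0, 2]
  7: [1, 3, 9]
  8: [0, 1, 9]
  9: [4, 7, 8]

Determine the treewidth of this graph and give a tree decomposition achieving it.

Every bag has size at most 3, so the width is 3 − 1 = 2 and tw(G) ≤ 2. For the lower bound, G contains the cycle 2–6–0–4–2, so G is not a forest; only forests have treewidth ≤ 1, hence tw(G) ≥ 2. Therefore the treewidth is 2.

Treewidth 2.
Bags: B1 = {2, 4, 6}  B2 = {0, 4, 6}  B3 = {0, 4, 9}  B4 = {0, 8, 9}  B5 = {7, 8, 9}  B6 = {1, 7, 8}  B7 = {1, 3, 7}  B8 = {1, 3, 5}
Tree: B1–B2, B2–B3, B3–B4, B4–B5, B5–B6, B6–B7, B7–B8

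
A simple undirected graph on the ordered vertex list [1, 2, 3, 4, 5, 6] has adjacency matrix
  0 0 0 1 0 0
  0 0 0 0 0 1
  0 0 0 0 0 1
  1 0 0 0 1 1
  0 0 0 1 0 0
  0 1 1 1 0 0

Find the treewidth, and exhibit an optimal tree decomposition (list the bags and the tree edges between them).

Each bag holds 2 vertices, so the decomposition has width 1, which upper-bounds the treewidth. Any graph with an edge has treewidth ≥ 1, and G has the edge 6–2. Hence tw(G) = 1 exactly.

Treewidth 1.
One optimal decomposition is:
Bags: B1 = {2, 6}  B2 = {4, 6}  B3 = {3, 6}  B4 = {4, 5}  B5 = {1, 4}
Tree: B1–B2, B1–B3, B2–B4, B2–B5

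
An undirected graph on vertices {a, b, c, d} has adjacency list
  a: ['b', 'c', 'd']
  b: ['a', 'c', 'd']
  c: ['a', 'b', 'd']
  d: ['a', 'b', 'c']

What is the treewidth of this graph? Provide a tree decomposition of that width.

Treewidth 3.
Bags: B1 = {a, b, c, d}
Tree: (single bag)

With just one bag of size 4, the width is 4 − 1 = 3, so tw(G) ≤ 3. On the other hand G contains the 4-clique {a, b, c, d}. A clique must lie in a single bag of any decomposition, so no decomposition can have width below 3. Hence tw(G) = 3 exactly.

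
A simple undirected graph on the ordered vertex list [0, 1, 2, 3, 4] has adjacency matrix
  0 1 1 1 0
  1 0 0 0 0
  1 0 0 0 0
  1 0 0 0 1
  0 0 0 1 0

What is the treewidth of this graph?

1

A width-1 tree decomposition is:
Bags: B1 = {0, 2}  B2 = {0, 1}  B3 = {0, 3}  B4 = {3, 4}
Tree: B1–B2, B2–B3, B3–B4
The largest bag has 2 vertices, giving width 1; this decomposition certifies tw(G) ≤ 1. G has an edge, so its treewidth is at least 1. Therefore the treewidth is 1.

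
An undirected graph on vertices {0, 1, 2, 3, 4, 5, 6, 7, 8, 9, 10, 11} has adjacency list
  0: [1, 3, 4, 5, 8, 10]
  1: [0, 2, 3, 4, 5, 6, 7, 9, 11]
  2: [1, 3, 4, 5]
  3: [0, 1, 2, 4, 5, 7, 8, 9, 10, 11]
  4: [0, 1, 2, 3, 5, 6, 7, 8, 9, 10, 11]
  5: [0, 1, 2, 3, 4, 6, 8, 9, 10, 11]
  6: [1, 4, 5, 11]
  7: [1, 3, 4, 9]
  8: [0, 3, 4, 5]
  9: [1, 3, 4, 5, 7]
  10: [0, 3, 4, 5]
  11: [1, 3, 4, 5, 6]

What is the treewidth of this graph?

A width-4 tree decomposition is:
Bags: B1 = {0, 1, 3, 4, 5}  B2 = {1, 3, 4, 5, 11}  B3 = {0, 3, 4, 5, 10}  B4 = {1, 2, 3, 4, 5}  B5 = {0, 3, 4, 5, 8}  B6 = {1, 3, 4, 5, 9}  B7 = {1, 4, 5, 6, 11}  B8 = {1, 3, 4, 7, 9}
Tree: B1–B2, B1–B3, B2–B4, B3–B5, B4–B6, B2–B7, B6–B8
The largest bag has 5 vertices, giving width 4; this decomposition certifies tw(G) ≤ 4. On the other hand G contains the 5-clique {0, 3, 4, 5, 8}. A clique must lie in a single bag of any decomposition, so no decomposition can have width below 4. Therefore the treewidth is 4.

4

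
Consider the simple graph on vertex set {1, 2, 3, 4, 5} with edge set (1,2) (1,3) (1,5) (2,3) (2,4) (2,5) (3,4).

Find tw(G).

A width-2 tree decomposition is:
Bags: B1 = {1, 2, 3}  B2 = {1, 2, 5}  B3 = {2, 3, 4}
Tree: B1–B2, B1–B3
Every bag has size at most 3, so the width is 3 − 1 = 2 and tw(G) ≤ 2. For the lower bound, the 3 vertices {1, 2, 3} are pairwise adjacent, and any tree decomposition puts a clique entirely inside one bag — forcing width ≥ 2. The upper and lower bounds meet at 2, so that is the treewidth.

2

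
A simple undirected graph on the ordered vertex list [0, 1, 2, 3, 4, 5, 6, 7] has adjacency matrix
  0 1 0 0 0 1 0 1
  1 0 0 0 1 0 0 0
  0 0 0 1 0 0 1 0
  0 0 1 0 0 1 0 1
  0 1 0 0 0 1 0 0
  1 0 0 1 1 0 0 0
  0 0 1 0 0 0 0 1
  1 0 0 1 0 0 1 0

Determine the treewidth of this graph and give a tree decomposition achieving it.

Treewidth 2.
One optimal decomposition is:
Bags: B1 = {0, 1, 4}  B2 = {0, 4, 5}  B3 = {0, 5, 7}  B4 = {3, 5, 7}  B5 = {3, 6, 7}  B6 = {2, 3, 6}
Tree: B1–B2, B2–B3, B3–B4, B4–B5, B5–B6

The largest bag has 3 vertices, giving width 2; this decomposition certifies tw(G) ≤ 2. The edges 1–4–5–0–1 form a cycle, so G is not a tree and its treewidth is at least 2. Combining the bounds, tw(G) = 2.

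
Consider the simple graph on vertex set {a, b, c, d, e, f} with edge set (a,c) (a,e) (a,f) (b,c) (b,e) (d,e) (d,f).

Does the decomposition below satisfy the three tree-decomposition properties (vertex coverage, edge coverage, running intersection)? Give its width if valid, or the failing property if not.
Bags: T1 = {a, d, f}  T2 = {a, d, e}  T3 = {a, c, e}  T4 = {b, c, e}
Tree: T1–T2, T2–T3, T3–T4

Every vertex of G appears in some bag (union = {a, b, c, d, e, f}); every edge is covered by a bag; and for each vertex v the set of bags containing v is connected in the bag tree. The decomposition is therefore valid. The largest bag has 3 vertices, so the width is 2.

Yes; width 2.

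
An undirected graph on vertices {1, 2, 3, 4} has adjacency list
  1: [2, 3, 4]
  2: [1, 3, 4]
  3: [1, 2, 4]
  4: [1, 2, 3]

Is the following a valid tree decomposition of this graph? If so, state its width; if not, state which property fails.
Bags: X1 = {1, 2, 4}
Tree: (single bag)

No — vertex 3 appears in no bag.

A tree decomposition must satisfy three properties: every vertex lies in some bag; for every edge, both endpoints lie together in some bag; and for every vertex, the bags containing it form a connected subtree. Here vertex 3 appears in no bag, so the decomposition is invalid.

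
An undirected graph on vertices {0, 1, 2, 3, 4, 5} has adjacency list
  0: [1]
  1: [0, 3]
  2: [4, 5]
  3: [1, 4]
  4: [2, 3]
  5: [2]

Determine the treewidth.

1

A width-1 tree decomposition is:
Bags: B1 = {2, 5}  B2 = {2, 4}  B3 = {3, 4}  B4 = {1, 3}  B5 = {0, 1}
Tree: B1–B2, B2–B3, B3–B4, B4–B5
Every bag has size at most 2, so the width is 2 − 1 = 1 and tw(G) ≤ 1. Any graph with an edge has treewidth ≥ 1, and G has the edge 5–2. Combining the bounds, tw(G) = 1.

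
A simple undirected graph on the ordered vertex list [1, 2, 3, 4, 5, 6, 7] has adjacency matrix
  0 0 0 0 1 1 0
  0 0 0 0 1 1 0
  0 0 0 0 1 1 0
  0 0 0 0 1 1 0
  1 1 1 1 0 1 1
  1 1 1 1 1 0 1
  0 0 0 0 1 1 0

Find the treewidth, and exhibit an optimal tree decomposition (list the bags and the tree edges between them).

Each bag holds 3 vertices, so the decomposition has width 2, which upper-bounds the treewidth. On the other hand G contains the 3-clique {1, 5, 6}. A clique must lie in a single bag of any decomposition, so no decomposition can have width below 2. Therefore the treewidth is 2.

Treewidth 2.
One such decomposition:
Bags: B1 = {5, 6, 7}  B2 = {2, 5, 6}  B3 = {1, 5, 6}  B4 = {3, 5, 6}  B5 = {4, 5, 6}
Tree: B1–B2, B2–B3, B1–B4, B1–B5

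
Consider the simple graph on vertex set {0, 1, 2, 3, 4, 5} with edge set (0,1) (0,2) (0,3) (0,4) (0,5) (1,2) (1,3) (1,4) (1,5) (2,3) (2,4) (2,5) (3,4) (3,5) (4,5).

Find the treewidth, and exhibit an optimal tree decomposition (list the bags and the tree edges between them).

A single bag containing all 6 vertices is trivially a valid decomposition of width 5. Conversely, {0, 1, 2, 3, 4, 5} is a clique of size 6, and the vertices of any clique must share a bag in every tree decomposition; so some bag has ≥ 6 vertices and tw(G) ≥ 5. The upper and lower bounds meet at 5, so that is the treewidth.

Treewidth 5.
Bags: B1 = {0, 1, 2, 3, 4, 5}
Tree: (single bag)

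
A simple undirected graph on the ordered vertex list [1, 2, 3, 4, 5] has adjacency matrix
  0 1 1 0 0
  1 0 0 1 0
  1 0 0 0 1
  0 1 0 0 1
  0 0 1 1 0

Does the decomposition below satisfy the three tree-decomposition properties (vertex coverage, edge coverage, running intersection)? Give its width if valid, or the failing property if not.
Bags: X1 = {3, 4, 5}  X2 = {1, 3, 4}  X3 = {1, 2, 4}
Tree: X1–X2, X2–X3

Yes; width 2.

Checking the three conditions: (i) the bags cover all of {1, 2, 3, 4, 5}; (ii) for each edge, some bag contains both endpoints; (iii) the bags containing any fixed vertex form a subtree. All hold, so the decomposition is valid with width 3 − 1 = 2.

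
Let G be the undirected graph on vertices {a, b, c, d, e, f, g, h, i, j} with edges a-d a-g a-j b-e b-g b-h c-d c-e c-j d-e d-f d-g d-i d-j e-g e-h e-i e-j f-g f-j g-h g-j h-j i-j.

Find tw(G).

A width-3 tree decomposition is:
Bags: B1 = {c, d, e, j}  B2 = {d, e, g, j}  B3 = {e, g, h, j}  B4 = {a, d, g, j}  B5 = {d, e, i, j}  B6 = {d, f, g, j}  B7 = {b, e, g, h}
Tree: B1–B2, B2–B3, B2–B4, B1–B5, B4–B6, B3–B7
Every bag has size at most 4, so the width is 4 − 1 = 3 and tw(G) ≤ 3. For the lower bound, the 4 vertices {d, e, g, j} are pairwise adjacent, and any tree decomposition puts a clique entirely inside one bag — forcing width ≥ 3. Hence tw(G) = 3 exactly.

3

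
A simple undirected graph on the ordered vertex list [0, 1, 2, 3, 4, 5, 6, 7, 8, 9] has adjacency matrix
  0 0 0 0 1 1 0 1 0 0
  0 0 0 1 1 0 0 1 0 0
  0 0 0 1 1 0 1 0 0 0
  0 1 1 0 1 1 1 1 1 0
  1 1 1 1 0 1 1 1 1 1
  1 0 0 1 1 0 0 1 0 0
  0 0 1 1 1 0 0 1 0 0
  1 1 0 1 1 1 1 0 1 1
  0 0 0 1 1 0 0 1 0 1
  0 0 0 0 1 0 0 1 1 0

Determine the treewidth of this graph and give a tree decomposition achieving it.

Treewidth 3.
Bags: B1 = {3, 4, 5, 7}  B2 = {0, 4, 5, 7}  B3 = {1, 3, 4, 7}  B4 = {3, 4, 7, 8}  B5 = {4, 7, 8, 9}  B6 = {3, 4, 6, 7}  B7 = {2, 3, 4, 6}
Tree: B1–B2, B1–B3, B3–B4, B4–B5, B4–B6, B6–B7

The largest bag has 4 vertices, giving width 3; this decomposition certifies tw(G) ≤ 3. For the lower bound, the 4 vertices {2, 3, 4, 6} are pairwise adjacent, and any tree decomposition puts a clique entirely inside one bag — forcing width ≥ 3. The upper and lower bounds meet at 3, so that is the treewidth.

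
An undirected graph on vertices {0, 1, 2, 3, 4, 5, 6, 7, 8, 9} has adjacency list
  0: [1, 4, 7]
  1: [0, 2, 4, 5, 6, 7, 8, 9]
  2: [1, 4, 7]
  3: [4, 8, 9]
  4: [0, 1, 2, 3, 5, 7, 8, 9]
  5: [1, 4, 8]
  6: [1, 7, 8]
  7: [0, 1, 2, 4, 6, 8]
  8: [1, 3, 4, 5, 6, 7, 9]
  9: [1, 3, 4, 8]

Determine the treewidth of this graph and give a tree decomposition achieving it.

Each bag holds 4 vertices, so the decomposition has width 3, which upper-bounds the treewidth. On the other hand G contains the 4-clique {1, 4, 8, 9}. A clique must lie in a single bag of any decomposition, so no decomposition can have width below 3. Hence tw(G) = 3 exactly.

Treewidth 3.
One optimal decomposition is:
Bags: B1 = {1, 4, 7, 8}  B2 = {1, 4, 5, 8}  B3 = {1, 2, 4, 7}  B4 = {1, 4, 8, 9}  B5 = {0, 1, 4, 7}  B6 = {1, 6, 7, 8}  B7 = {3, 4, 8, 9}
Tree: B1–B2, B1–B3, B2–B4, B1–B5, B1–B6, B4–B7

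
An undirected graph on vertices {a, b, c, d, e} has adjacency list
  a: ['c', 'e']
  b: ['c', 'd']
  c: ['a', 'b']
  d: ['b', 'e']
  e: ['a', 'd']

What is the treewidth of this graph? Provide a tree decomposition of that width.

The largest bag has 3 vertices, giving width 2; this decomposition certifies tw(G) ≤ 2. The edges e–a–c–b–d–e form a cycle, so G is not a tree and its treewidth is at least 2. Combining the bounds, tw(G) = 2.

Treewidth 2.
Bags: B1 = {a, c, e}  B2 = {b, c, e}  B3 = {b, d, e}
Tree: B1–B2, B2–B3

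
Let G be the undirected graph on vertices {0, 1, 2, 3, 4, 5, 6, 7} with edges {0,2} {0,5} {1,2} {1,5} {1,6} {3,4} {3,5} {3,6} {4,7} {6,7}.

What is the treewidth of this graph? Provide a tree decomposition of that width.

Every bag has size at most 3, so the width is 3 − 1 = 2 and tw(G) ≤ 2. Since 7–4–3–6–7 is a cycle in G, G is not acyclic. Forests are exactly the graphs of treewidth ≤ 1, so tw(G) ≥ 2. Therefore the treewidth is 2.

Treewidth 2.
Bags: B1 = {4, 6, 7}  B2 = {3, 4, 6}  B3 = {1, 3, 6}  B4 = {1, 3, 5}  B5 = {1, 2, 5}  B6 = {0, 2, 5}
Tree: B1–B2, B2–B3, B3–B4, B4–B5, B5–B6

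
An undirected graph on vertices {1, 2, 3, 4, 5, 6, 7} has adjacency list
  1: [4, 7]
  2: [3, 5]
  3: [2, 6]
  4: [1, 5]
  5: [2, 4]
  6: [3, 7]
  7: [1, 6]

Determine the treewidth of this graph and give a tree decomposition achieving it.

Every bag has size at most 3, so the width is 3 − 1 = 2 and tw(G) ≤ 2. The edges 1–7–6–3–2–5–4–1 form a cycle, so G is not a tree and its treewidth is at least 2. Combining the bounds, tw(G) = 2.

Treewidth 2.
One such decomposition:
Bags: B1 = {1, 6, 7}  B2 = {1, 3, 6}  B3 = {1, 2, 3}  B4 = {1, 2, 5}  B5 = {1, 4, 5}
Tree: B1–B2, B2–B3, B3–B4, B4–B5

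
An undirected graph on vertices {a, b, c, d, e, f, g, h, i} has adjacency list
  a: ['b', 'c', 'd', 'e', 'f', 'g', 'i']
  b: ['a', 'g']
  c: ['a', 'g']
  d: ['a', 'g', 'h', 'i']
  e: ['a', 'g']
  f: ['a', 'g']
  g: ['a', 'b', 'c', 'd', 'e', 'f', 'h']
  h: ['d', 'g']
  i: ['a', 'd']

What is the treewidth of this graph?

2

A width-2 tree decomposition is:
Bags: B1 = {a, b, g}  B2 = {a, d, g}  B3 = {a, f, g}  B4 = {a, c, g}  B5 = {a, d, i}  B6 = {a, e, g}  B7 = {d, g, h}
Tree: B1–B2, B2–B3, B3–B4, B2–B5, B1–B6, B2–B7
Each bag holds 3 vertices, so the decomposition has width 2, which upper-bounds the treewidth. For the lower bound, the 3 vertices {d, g, h} are pairwise adjacent, and any tree decomposition puts a clique entirely inside one bag — forcing width ≥ 2. Hence tw(G) = 2 exactly.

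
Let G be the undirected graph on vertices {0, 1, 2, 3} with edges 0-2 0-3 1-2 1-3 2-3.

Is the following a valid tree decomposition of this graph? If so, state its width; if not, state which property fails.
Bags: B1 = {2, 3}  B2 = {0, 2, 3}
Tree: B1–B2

A tree decomposition must satisfy three properties: every vertex lies in some bag; for every edge, both endpoints lie together in some bag; and for every vertex, the bags containing it form a connected subtree. Here vertex 1 appears in no bag, so the decomposition is invalid.

No — vertex 1 appears in no bag.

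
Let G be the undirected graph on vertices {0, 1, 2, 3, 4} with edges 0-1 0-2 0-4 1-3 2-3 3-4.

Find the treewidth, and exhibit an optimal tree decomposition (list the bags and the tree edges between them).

Each bag holds 3 vertices, so the decomposition has width 2, which upper-bounds the treewidth. Since 4–0–2–3–4 is a cycle in G, G is not acyclic. Forests are exactly the graphs of treewidth ≤ 1, so tw(G) ≥ 2. Hence tw(G) = 2 exactly.

Treewidth 2.
One optimal decomposition is:
Bags: B1 = {0, 3, 4}  B2 = {0, 2, 3}  B3 = {0, 1, 3}
Tree: B1–B2, B2–B3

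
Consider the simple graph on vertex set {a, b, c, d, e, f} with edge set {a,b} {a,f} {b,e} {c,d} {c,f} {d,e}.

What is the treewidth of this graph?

A width-2 tree decomposition is:
Bags: B1 = {b, d, e}  B2 = {b, c, d}  B3 = {b, c, f}  B4 = {a, b, f}
Tree: B1–B2, B2–B3, B3–B4
Each bag holds 3 vertices, so the decomposition has width 2, which upper-bounds the treewidth. The edges b–e–d–c–f–a–b form a cycle, so G is not a tree and its treewidth is at least 2. Hence tw(G) = 2 exactly.

2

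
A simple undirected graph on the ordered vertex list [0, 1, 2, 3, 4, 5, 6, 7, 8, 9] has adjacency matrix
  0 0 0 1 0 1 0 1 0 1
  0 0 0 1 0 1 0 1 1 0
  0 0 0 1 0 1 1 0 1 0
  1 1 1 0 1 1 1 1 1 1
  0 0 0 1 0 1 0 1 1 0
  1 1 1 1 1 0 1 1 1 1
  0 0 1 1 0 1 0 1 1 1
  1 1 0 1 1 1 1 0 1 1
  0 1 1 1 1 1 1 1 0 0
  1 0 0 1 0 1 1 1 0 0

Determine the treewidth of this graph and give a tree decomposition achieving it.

Treewidth 4.
One optimal decomposition is:
Bags: B1 = {3, 4, 5, 7, 8}  B2 = {1, 3, 5, 7, 8}  B3 = {3, 5, 6, 7, 8}  B4 = {3, 5, 6, 7, 9}  B5 = {2, 3, 5, 6, 8}  B6 = {0, 3, 5, 7, 9}
Tree: B1–B2, B2–B3, B3–B4, B3–B5, B4–B6

The largest bag has 5 vertices, giving width 4; this decomposition certifies tw(G) ≤ 4. Conversely, {2, 3, 5, 6, 8} is a clique of size 5, and the vertices of any clique must share a bag in every tree decomposition; so some bag has ≥ 5 vertices and tw(G) ≥ 4. Hence tw(G) = 4 exactly.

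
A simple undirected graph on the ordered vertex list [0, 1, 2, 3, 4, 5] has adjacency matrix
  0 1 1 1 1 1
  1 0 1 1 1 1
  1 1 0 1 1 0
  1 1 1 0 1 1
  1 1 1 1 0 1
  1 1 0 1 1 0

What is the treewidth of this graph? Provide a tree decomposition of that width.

The largest bag has 5 vertices, giving width 4; this decomposition certifies tw(G) ≤ 4. For the lower bound, the 5 vertices {0, 1, 2, 3, 4} are pairwise adjacent, and any tree decomposition puts a clique entirely inside one bag — forcing width ≥ 4. The upper and lower bounds meet at 4, so that is the treewidth.

Treewidth 4.
Bags: B1 = {0, 1, 2, 3, 4}  B2 = {0, 1, 3, 4, 5}
Tree: B1–B2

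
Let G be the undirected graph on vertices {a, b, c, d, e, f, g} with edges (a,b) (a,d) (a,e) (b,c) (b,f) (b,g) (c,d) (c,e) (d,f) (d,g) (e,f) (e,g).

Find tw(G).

3

A width-3 tree decomposition is:
Bags: B1 = {b, c, d, e}  B2 = {b, d, e, g}  B3 = {a, b, d, e}  B4 = {b, d, e, f}
Tree: B1–B2, B2–B3, B3–B4
The largest bag has 4 vertices, giving width 3; this decomposition certifies tw(G) ≤ 3. For the lower bound: the 4 vertex sets {c,d}, {e,g}, {b}, {a} are disjoint, each induces a connected subgraph, and every pair is joined by at least one edge of G. Contracting each set to a single vertex therefore yields K_{4} as a minor, and since treewidth is minor-monotone, tw(G) ≥ tw(K_{4}) = 3. Therefore the treewidth is 3.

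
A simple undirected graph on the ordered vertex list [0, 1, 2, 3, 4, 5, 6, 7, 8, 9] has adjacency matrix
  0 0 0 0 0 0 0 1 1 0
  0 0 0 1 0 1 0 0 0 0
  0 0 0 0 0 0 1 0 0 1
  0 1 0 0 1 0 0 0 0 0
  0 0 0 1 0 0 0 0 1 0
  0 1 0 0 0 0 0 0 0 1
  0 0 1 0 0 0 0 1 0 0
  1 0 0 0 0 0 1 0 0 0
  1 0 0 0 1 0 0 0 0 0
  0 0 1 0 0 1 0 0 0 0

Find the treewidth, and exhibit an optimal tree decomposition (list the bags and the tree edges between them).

Treewidth 2.
One optimal decomposition is:
Bags: B1 = {0, 6, 7}  B2 = {0, 2, 6}  B3 = {0, 2, 9}  B4 = {0, 5, 9}  B5 = {0, 1, 5}  B6 = {0, 1, 3}  B7 = {0, 3, 4}  B8 = {0, 4, 8}
Tree: B1–B2, B2–B3, B3–B4, B4–B5, B5–B6, B6–B7, B7–B8

Every bag has size at most 3, so the width is 3 − 1 = 2 and tw(G) ≤ 2. The edges 0–7–6–2–9–5–1–3–4–8–0 form a cycle, so G is not a tree and its treewidth is at least 2. Therefore the treewidth is 2.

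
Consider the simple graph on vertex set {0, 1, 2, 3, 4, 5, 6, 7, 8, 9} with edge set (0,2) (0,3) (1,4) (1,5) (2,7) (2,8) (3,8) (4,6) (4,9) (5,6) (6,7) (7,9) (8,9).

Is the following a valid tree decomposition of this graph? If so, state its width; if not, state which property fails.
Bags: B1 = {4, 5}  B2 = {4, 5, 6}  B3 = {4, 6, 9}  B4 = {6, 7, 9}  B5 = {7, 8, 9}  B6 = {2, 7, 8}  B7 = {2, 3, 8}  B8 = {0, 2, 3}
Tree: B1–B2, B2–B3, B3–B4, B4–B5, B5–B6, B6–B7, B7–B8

No — vertex 1 appears in no bag.

A tree decomposition must satisfy three properties: every vertex lies in some bag; for every edge, both endpoints lie together in some bag; and for every vertex, the bags containing it form a connected subtree. Here vertex 1 appears in no bag, so the decomposition is invalid.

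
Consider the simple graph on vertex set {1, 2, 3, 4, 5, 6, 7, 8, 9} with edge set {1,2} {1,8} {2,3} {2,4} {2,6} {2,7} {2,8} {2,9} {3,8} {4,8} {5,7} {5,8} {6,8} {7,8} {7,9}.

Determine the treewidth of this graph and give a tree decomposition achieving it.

Treewidth 2.
One such decomposition:
Bags: B1 = {2, 7, 8}  B2 = {1, 2, 8}  B3 = {2, 4, 8}  B4 = {2, 6, 8}  B5 = {2, 3, 8}  B6 = {2, 7, 9}  B7 = {5, 7, 8}
Tree: B1–B2, B2–B3, B2–B4, B3–B5, B1–B6, B1–B7

The largest bag has 3 vertices, giving width 2; this decomposition certifies tw(G) ≤ 2. Conversely, {1, 2, 8} is a clique of size 3, and the vertices of any clique must share a bag in every tree decomposition; so some bag has ≥ 3 vertices and tw(G) ≥ 2. Hence tw(G) = 2 exactly.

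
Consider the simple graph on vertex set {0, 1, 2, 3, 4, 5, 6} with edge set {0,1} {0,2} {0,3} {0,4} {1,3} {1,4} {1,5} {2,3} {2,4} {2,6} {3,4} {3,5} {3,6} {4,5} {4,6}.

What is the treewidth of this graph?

A width-3 tree decomposition is:
Bags: B1 = {0, 2, 3, 4}  B2 = {0, 1, 3, 4}  B3 = {2, 3, 4, 6}  B4 = {1, 3, 4, 5}
Tree: B1–B2, B1–B3, B2–B4
Each bag holds 4 vertices, so the decomposition has width 3, which upper-bounds the treewidth. Conversely, {0, 1, 3, 4} is a clique of size 4, and the vertices of any clique must share a bag in every tree decomposition; so some bag has ≥ 4 vertices and tw(G) ≥ 3. Hence tw(G) = 3 exactly.

3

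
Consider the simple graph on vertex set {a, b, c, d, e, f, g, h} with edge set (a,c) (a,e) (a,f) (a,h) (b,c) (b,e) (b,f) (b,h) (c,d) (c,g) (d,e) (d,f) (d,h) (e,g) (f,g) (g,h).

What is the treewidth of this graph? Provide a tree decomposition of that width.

The largest bag has 5 vertices, giving width 4; this decomposition certifies tw(G) ≤ 4. For the lower bound: the 5 vertex sets {d,e}, {b,h}, {c,g}, {a}, {f} are disjoint, each induces a connected subgraph, and every pair is joined by at least one edge of G. Contracting each set to a single vertex therefore yields K_{5} as a minor, and since treewidth is minor-monotone, tw(G) ≥ tw(K_{5}) = 4. Combining the bounds, tw(G) = 4.

Treewidth 4.
One optimal decomposition is:
Bags: B1 = {a, b, d, e, g}  B2 = {a, b, d, g, h}  B3 = {a, b, c, d, g}  B4 = {a, b, d, f, g}
Tree: B1–B2, B2–B3, B3–B4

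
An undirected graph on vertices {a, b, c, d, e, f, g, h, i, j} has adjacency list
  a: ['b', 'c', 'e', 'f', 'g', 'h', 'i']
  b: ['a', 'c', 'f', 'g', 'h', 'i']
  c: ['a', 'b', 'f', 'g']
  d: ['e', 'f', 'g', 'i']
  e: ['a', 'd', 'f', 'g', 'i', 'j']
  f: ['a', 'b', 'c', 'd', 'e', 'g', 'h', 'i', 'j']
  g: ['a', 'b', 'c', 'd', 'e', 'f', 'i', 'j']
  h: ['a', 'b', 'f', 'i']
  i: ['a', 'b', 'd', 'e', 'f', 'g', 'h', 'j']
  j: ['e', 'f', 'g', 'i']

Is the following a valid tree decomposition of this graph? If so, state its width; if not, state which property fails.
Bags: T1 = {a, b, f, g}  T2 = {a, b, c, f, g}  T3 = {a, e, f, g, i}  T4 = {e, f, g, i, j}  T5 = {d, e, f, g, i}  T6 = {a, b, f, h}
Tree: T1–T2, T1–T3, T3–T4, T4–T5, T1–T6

A tree decomposition must satisfy three properties: every vertex lies in some bag; for every edge, both endpoints lie together in some bag; and for every vertex, the bags containing it form a connected subtree. Here edge (i,b) lies in no bag, so the decomposition is invalid.

No — edge (i,b) lies in no bag.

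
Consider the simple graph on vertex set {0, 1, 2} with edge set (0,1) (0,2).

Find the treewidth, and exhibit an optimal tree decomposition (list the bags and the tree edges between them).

Each bag holds 2 vertices, so the decomposition has width 1, which upper-bounds the treewidth. Since G has at least one edge (e.g. 0–1), it is not an edgeless graph, so tw(G) ≥ 1. Therefore the treewidth is 1.

Treewidth 1.
One such decomposition:
Bags: B1 = {0, 1}  B2 = {0, 2}
Tree: B1–B2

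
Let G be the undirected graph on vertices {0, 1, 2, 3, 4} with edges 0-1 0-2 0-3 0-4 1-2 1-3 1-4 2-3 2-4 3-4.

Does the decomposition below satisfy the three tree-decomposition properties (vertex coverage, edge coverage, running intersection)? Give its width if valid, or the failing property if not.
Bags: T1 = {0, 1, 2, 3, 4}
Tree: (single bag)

Every vertex of G appears in some bag (union = {0, 1, 2, 3, 4}); every edge is covered by a bag; and for each vertex v the set of bags containing v is connected in the bag tree. The decomposition is therefore valid. The largest bag has 5 vertices, so the width is 4.

Yes; width 4.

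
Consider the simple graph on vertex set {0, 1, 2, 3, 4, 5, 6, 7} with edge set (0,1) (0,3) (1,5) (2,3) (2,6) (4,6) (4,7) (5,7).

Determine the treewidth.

2

A width-2 tree decomposition is:
Bags: B1 = {2, 3, 6}  B2 = {0, 3, 6}  B3 = {0, 1, 6}  B4 = {1, 5, 6}  B5 = {5, 6, 7}  B6 = {4, 6, 7}
Tree: B1–B2, B2–B3, B3–B4, B4–B5, B5–B6
Every bag has size at most 3, so the width is 3 − 1 = 2 and tw(G) ≤ 2. For the lower bound, G contains the cycle 6–2–3–0–1–5–7–4–6, so G is not a forest; only forests have treewidth ≤ 1, hence tw(G) ≥ 2. Therefore the treewidth is 2.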